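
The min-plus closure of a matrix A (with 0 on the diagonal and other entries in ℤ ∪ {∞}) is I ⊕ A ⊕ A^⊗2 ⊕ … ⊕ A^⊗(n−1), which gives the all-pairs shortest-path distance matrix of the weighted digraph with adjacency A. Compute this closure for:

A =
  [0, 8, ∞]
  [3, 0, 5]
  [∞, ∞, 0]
Closure =
  [0, 8, 13]
  [3, 0, 5]
  [∞, ∞, 0]

This is the Floyd-Warshall all-pairs shortest-path computation. For each intermediate vertex k = 0, 1, …, 2, update dist[i][j] ← min(dist[i][j], dist[i][k] + dist[k][j]). The final matrix gives, for each (i, j), the minimum total weight of any directed path from i to j (possibly empty when i = j).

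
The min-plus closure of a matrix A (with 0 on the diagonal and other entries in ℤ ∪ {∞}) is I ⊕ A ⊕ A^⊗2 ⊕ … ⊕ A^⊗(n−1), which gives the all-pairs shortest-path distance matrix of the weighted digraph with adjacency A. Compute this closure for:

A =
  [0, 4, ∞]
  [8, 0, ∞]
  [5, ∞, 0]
Closure =
  [0, 4, ∞]
  [8, 0, ∞]
  [5, 9, 0]

This is the Floyd-Warshall all-pairs shortest-path computation. For each intermediate vertex k = 0, 1, …, 2, update dist[i][j] ← min(dist[i][j], dist[i][k] + dist[k][j]). The final matrix gives, for each (i, j), the minimum total weight of any directed path from i to j (possibly empty when i = j).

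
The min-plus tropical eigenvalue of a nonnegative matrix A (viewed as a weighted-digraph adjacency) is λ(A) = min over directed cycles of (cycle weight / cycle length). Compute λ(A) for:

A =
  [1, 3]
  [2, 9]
λ(A) = 1

Enumerate directed cycles and compute their means (weight / length). Sample:
  cycle 0 → 0: weight = 1, length = 1, mean = 1/1 ≈ 1.000
  cycle 1 → 1: weight = 9, length = 1, mean = 9/1 ≈ 9.000
  cycle 0 → 1 → 0: weight = 5, length = 2, mean = 5/2 ≈ 2.500
  cycle 1 → 0 → 1: weight = 5, length = 2, mean = 5/2 ≈ 2.500
Minimum mean = 1.000, attained e.g. along the cycle 0 → 0 with weight 1 and length 1. So λ(A) = 1/1 = 1.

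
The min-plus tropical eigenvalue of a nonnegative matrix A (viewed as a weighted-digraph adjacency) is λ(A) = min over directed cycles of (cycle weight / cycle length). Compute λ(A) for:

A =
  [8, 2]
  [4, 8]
λ(A) = 3

Enumerate directed cycles and compute their means (weight / length). Sample:
  cycle 0 → 0: weight = 8, length = 1, mean = 8/1 ≈ 8.000
  cycle 1 → 1: weight = 8, length = 1, mean = 8/1 ≈ 8.000
  cycle 0 → 1 → 0: weight = 6, length = 2, mean = 6/2 ≈ 3.000
  cycle 1 → 0 → 1: weight = 6, length = 2, mean = 6/2 ≈ 3.000
Minimum mean = 3.000, attained e.g. along the cycle 0 → 1 → 0 with weight 6 and length 2. So λ(A) = 6/2 = 3.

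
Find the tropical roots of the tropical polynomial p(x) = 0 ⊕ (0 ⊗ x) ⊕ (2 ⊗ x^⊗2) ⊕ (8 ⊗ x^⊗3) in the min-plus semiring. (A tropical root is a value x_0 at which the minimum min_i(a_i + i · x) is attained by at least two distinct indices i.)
Roots: {-6, -2, 0}

Each tropical root is a break point of the lower envelope of the lines y = a_i + i · x (there are 4 lines, with slopes 0, 1, ..., 3). Only the lines that attain the minimum somewhere contribute to roots; other lines are dominated. Here the surviving (envelope) indices are i = 3, i = 2, i = 1, i = 0.
Intersections between consecutive envelope lines give the roots: for adjacent envelope indices i < j the intersection is x = (a_i − a_j) / (j − i). Reading off the sorted break points: {-6, -2, 0}.
Verification: at each break x_0, at least two indices attain the minimum of min_i(a_i + i · x_0).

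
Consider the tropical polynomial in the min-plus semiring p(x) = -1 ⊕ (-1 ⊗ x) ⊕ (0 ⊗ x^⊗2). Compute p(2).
p(2) = -1

A tropical monomial a ⊗ x^⊗i evaluates to a + i · x. Evaluating each term at x = 2:
  Term 0 contributes -1 + 0 · 2 = -1
  Term 1 contributes -1 + 1 · 2 = 1
  Term 2 contributes 0 + 2 · 2 = 4
p(2) = ⊕ of these = min[-1, 1, 4] = -1.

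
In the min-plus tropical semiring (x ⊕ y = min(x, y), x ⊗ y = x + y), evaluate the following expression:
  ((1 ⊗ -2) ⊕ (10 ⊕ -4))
((1 ⊗ -2) ⊕ (10 ⊕ -4)) = -4

Expand innermost to outermost. Recall ⊕ takes the minimum of its arguments and ⊗ takes their sum. Working out the expression ((1 ⊗ -2) ⊕ (10 ⊕ -4)) gives -4.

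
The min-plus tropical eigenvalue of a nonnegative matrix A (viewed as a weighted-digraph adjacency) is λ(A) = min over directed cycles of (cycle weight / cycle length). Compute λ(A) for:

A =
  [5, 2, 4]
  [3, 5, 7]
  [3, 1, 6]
λ(A) = 5/2

Enumerate directed cycles and compute their means (weight / length). Sample:
  cycle 0 → 0: weight = 5, length = 1, mean = 5/1 ≈ 5.000
  cycle 1 → 1: weight = 5, length = 1, mean = 5/1 ≈ 5.000
  cycle 2 → 2: weight = 6, length = 1, mean = 6/1 ≈ 6.000
  cycle 0 → 1 → 0: weight = 5, length = 2, mean = 5/2 ≈ 2.500
  cycle 0 → 2 → 0: weight = 7, length = 2, mean = 7/2 ≈ 3.500
  cycle 1 → 0 → 1: weight = 5, length = 2, mean = 5/2 ≈ 2.500
Minimum mean = 2.500, attained e.g. along the cycle 0 → 1 → 0 with weight 5 and length 2. So λ(A) = 5/2 = 5/2.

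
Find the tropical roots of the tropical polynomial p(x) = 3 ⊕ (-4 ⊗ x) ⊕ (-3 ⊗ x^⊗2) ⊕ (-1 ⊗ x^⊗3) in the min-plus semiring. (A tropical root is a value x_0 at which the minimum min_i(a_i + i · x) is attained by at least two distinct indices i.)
Roots: {-2, -1, 7}

Each tropical root is a break point of the lower envelope of the lines y = a_i + i · x (there are 4 lines, with slopes 0, 1, ..., 3). Only the lines that attain the minimum somewhere contribute to roots; other lines are dominated. Here the surviving (envelope) indices are i = 3, i = 2, i = 1, i = 0.
Intersections between consecutive envelope lines give the roots: for adjacent envelope indices i < j the intersection is x = (a_i − a_j) / (j − i). Reading off the sorted break points: {-2, -1, 7}.
Verification: at each break x_0, at least two indices attain the minimum of min_i(a_i + i · x_0).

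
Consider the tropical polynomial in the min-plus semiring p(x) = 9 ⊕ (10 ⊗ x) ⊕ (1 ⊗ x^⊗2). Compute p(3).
p(3) = 7

A tropical monomial a ⊗ x^⊗i evaluates to a + i · x. Evaluating each term at x = 3:
  Term 0 contributes 9 + 0 · 3 = 9
  Term 1 contributes 10 + 1 · 3 = 13
  Term 2 contributes 1 + 2 · 3 = 7
p(3) = ⊕ of these = min[9, 13, 7] = 7.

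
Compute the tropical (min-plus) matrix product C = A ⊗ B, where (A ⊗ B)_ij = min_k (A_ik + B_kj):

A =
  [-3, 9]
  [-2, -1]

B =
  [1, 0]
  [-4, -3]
A ⊗ B =
  [-2, -3]
  [-5, -4]

Apply the min-plus product entry-by-entry:
  C[0][0] = min over k of (A[0][0] + B[0][0] = -3 + 1 = -2, A[0][1] + B[1][0] = 9 + -4 = 5) = -2 (attained at k = 0)
  C[0][1] = min over k of (A[0][0] + B[0][1] = -3 + 0 = -3, A[0][1] + B[1][1] = 9 + -3 = 6) = -3 (attained at k = 0)
  C[1][0] = min over k of (A[1][0] + B[0][0] = -2 + 1 = -1, A[1][1] + B[1][0] = -1 + -4 = -5) = -5 (attained at k = 1)
  C[1][1] = min over k of (A[1][0] + B[0][1] = -2 + 0 = -2, A[1][1] + B[1][1] = -1 + -3 = -4) = -4 (attained at k = 1)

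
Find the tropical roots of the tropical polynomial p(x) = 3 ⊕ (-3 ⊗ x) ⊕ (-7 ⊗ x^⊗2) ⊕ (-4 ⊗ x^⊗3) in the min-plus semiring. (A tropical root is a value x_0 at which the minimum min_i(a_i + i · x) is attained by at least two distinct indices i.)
Roots: {-3, 4, 6}

Each tropical root is a break point of the lower envelope of the lines y = a_i + i · x (there are 4 lines, with slopes 0, 1, ..., 3). Only the lines that attain the minimum somewhere contribute to roots; other lines are dominated. Here the surviving (envelope) indices are i = 3, i = 2, i = 1, i = 0.
Intersections between consecutive envelope lines give the roots: for adjacent envelope indices i < j the intersection is x = (a_i − a_j) / (j − i). Reading off the sorted break points: {-3, 4, 6}.
Verification: at each break x_0, at least two indices attain the minimum of min_i(a_i + i · x_0).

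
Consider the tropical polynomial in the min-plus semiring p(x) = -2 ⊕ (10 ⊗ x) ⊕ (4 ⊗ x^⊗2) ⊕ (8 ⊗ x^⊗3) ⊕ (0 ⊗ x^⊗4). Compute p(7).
p(7) = -2

A tropical monomial a ⊗ x^⊗i evaluates to a + i · x. Evaluating each term at x = 7:
  Term 0 contributes -2 + 0 · 7 = -2
  Term 1 contributes 10 + 1 · 7 = 17
  Term 2 contributes 4 + 2 · 7 = 18
  Term 3 contributes 8 + 3 · 7 = 29
  Term 4 contributes 0 + 4 · 7 = 28
p(7) = ⊕ of these = min[-2, 17, 18, 29, 28] = -2.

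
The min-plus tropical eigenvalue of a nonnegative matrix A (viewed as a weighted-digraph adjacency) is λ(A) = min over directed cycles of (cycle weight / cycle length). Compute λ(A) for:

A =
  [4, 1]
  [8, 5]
λ(A) = 4

Enumerate directed cycles and compute their means (weight / length). Sample:
  cycle 0 → 0: weight = 4, length = 1, mean = 4/1 ≈ 4.000
  cycle 1 → 1: weight = 5, length = 1, mean = 5/1 ≈ 5.000
  cycle 0 → 1 → 0: weight = 9, length = 2, mean = 9/2 ≈ 4.500
  cycle 1 → 0 → 1: weight = 9, length = 2, mean = 9/2 ≈ 4.500
Minimum mean = 4.000, attained e.g. along the cycle 0 → 0 with weight 4 and length 1. So λ(A) = 4/1 = 4.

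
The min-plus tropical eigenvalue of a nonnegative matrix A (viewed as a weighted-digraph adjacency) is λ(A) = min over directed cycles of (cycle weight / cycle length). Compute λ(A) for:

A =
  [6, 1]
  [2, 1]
λ(A) = 1

Enumerate directed cycles and compute their means (weight / length). Sample:
  cycle 0 → 0: weight = 6, length = 1, mean = 6/1 ≈ 6.000
  cycle 1 → 1: weight = 1, length = 1, mean = 1/1 ≈ 1.000
  cycle 0 → 1 → 0: weight = 3, length = 2, mean = 3/2 ≈ 1.500
  cycle 1 → 0 → 1: weight = 3, length = 2, mean = 3/2 ≈ 1.500
Minimum mean = 1.000, attained e.g. along the cycle 1 → 1 with weight 1 and length 1. So λ(A) = 1/1 = 1.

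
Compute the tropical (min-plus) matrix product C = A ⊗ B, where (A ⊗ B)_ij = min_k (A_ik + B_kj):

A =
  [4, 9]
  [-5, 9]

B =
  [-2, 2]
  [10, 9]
A ⊗ B =
  [2, 6]
  [-7, -3]

Apply the min-plus product entry-by-entry:
  C[0][0] = min over k of (A[0][0] + B[0][0] = 4 + -2 = 2, A[0][1] + B[1][0] = 9 + 10 = 19) = 2 (attained at k = 0)
  C[0][1] = min over k of (A[0][0] + B[0][1] = 4 + 2 = 6, A[0][1] + B[1][1] = 9 + 9 = 18) = 6 (attained at k = 0)
  C[1][0] = min over k of (A[1][0] + B[0][0] = -5 + -2 = -7, A[1][1] + B[1][0] = 9 + 10 = 19) = -7 (attained at k = 0)
  C[1][1] = min over k of (A[1][0] + B[0][1] = -5 + 2 = -3, A[1][1] + B[1][1] = 9 + 9 = 18) = -3 (attained at k = 0)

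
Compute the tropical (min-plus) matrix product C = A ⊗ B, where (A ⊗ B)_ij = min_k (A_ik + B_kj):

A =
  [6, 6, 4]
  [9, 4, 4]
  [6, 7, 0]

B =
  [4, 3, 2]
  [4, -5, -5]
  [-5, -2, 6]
A ⊗ B =
  [-1, 1, 1]
  [-1, -1, -1]
  [-5, -2, 2]

Apply the min-plus product entry-by-entry:
  C[0][0] = min over k of (A[0][0] + B[0][0] = 6 + 4 = 10, A[0][1] + B[1][0] = 6 + 4 = 10, A[0][2] + B[2][0] = 4 + -5 = -1) = -1 (attained at k = 2)
  C[0][1] = min over k of (A[0][0] + B[0][1] = 6 + 3 = 9, A[0][1] + B[1][1] = 6 + -5 = 1, A[0][2] + B[2][1] = 4 + -2 = 2) = 1 (attained at k = 1)
  C[0][2] = min over k of (A[0][0] + B[0][2] = 6 + 2 = 8, A[0][1] + B[1][2] = 6 + -5 = 1, A[0][2] + B[2][2] = 4 + 6 = 10) = 1 (attained at k = 1)
  C[1][0] = min over k of (A[1][0] + B[0][0] = 9 + 4 = 13, A[1][1] + B[1][0] = 4 + 4 = 8, A[1][2] + B[2][0] = 4 + -5 = -1) = -1 (attained at k = 2)
  C[1][1] = min over k of (A[1][0] + B[0][1] = 9 + 3 = 12, A[1][1] + B[1][1] = 4 + -5 = -1, A[1][2] + B[2][1] = 4 + -2 = 2) = -1 (attained at k = 1)
  C[1][2] = min over k of (A[1][0] + B[0][2] = 9 + 2 = 11, A[1][1] + B[1][2] = 4 + -5 = -1, A[1][2] + B[2][2] = 4 + 6 = 10) = -1 (attained at k = 1)
  C[2][0] = min over k of (A[2][0] + B[0][0] = 6 + 4 = 10, A[2][1] + B[1][0] = 7 + 4 = 11, A[2][2] + B[2][0] = 0 + -5 = -5) = -5 (attained at k = 2)
  C[2][1] = min over k of (A[2][0] + B[0][1] = 6 + 3 = 9, A[2][1] + B[1][1] = 7 + -5 = 2, A[2][2] + B[2][1] = 0 + -2 = -2) = -2 (attained at k = 2)
  C[2][2] = min over k of (A[2][0] + B[0][2] = 6 + 2 = 8, A[2][1] + B[1][2] = 7 + -5 = 2, A[2][2] + B[2][2] = 0 + 6 = 6) = 2 (attained at k = 1)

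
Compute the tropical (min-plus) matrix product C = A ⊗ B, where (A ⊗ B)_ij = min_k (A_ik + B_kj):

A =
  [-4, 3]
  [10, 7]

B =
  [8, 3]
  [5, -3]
A ⊗ B =
  [4, -1]
  [12, 4]

Apply the min-plus product entry-by-entry:
  C[0][0] = min over k of (A[0][0] + B[0][0] = -4 + 8 = 4, A[0][1] + B[1][0] = 3 + 5 = 8) = 4 (attained at k = 0)
  C[0][1] = min over k of (A[0][0] + B[0][1] = -4 + 3 = -1, A[0][1] + B[1][1] = 3 + -3 = 0) = -1 (attained at k = 0)
  C[1][0] = min over k of (A[1][0] + B[0][0] = 10 + 8 = 18, A[1][1] + B[1][0] = 7 + 5 = 12) = 12 (attained at k = 1)
  C[1][1] = min over k of (A[1][0] + B[0][1] = 10 + 3 = 13, A[1][1] + B[1][1] = 7 + -3 = 4) = 4 (attained at k = 1)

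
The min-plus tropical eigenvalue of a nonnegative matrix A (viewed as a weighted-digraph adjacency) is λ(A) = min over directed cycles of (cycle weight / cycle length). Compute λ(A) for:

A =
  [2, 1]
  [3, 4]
λ(A) = 2

Enumerate directed cycles and compute their means (weight / length). Sample:
  cycle 0 → 0: weight = 2, length = 1, mean = 2/1 ≈ 2.000
  cycle 1 → 1: weight = 4, length = 1, mean = 4/1 ≈ 4.000
  cycle 0 → 1 → 0: weight = 4, length = 2, mean = 4/2 ≈ 2.000
  cycle 1 → 0 → 1: weight = 4, length = 2, mean = 4/2 ≈ 2.000
Minimum mean = 2.000, attained e.g. along the cycle 0 → 0 with weight 2 and length 1. So λ(A) = 2/1 = 2.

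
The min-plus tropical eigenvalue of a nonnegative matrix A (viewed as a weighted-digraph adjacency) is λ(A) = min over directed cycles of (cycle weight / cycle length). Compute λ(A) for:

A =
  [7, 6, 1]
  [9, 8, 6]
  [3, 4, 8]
λ(A) = 2

Enumerate directed cycles and compute their means (weight / length). Sample:
  cycle 0 → 0: weight = 7, length = 1, mean = 7/1 ≈ 7.000
  cycle 1 → 1: weight = 8, length = 1, mean = 8/1 ≈ 8.000
  cycle 2 → 2: weight = 8, length = 1, mean = 8/1 ≈ 8.000
  cycle 0 → 1 → 0: weight = 15, length = 2, mean = 15/2 ≈ 7.500
  cycle 0 → 2 → 0: weight = 4, length = 2, mean = 4/2 ≈ 2.000
  cycle 1 → 0 → 1: weight = 15, length = 2, mean = 15/2 ≈ 7.500
Minimum mean = 2.000, attained e.g. along the cycle 0 → 2 → 0 with weight 4 and length 2. So λ(A) = 4/2 = 2.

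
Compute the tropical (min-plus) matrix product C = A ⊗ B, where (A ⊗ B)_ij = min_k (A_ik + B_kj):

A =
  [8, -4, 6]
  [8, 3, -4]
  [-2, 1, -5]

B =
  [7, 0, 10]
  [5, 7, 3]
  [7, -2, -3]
A ⊗ B =
  [1, 3, -1]
  [3, -6, -7]
  [2, -7, -8]

Apply the min-plus product entry-by-entry:
  C[0][0] = min over k of (A[0][0] + B[0][0] = 8 + 7 = 15, A[0][1] + B[1][0] = -4 + 5 = 1, A[0][2] + B[2][0] = 6 + 7 = 13) = 1 (attained at k = 1)
  C[0][1] = min over k of (A[0][0] + B[0][1] = 8 + 0 = 8, A[0][1] + B[1][1] = -4 + 7 = 3, A[0][2] + B[2][1] = 6 + -2 = 4) = 3 (attained at k = 1)
  C[0][2] = min over k of (A[0][0] + B[0][2] = 8 + 10 = 18, A[0][1] + B[1][2] = -4 + 3 = -1, A[0][2] + B[2][2] = 6 + -3 = 3) = -1 (attained at k = 1)
  C[1][0] = min over k of (A[1][0] + B[0][0] = 8 + 7 = 15, A[1][1] + B[1][0] = 3 + 5 = 8, A[1][2] + B[2][0] = -4 + 7 = 3) = 3 (attained at k = 2)
  C[1][1] = min over k of (A[1][0] + B[0][1] = 8 + 0 = 8, A[1][1] + B[1][1] = 3 + 7 = 10, A[1][2] + B[2][1] = -4 + -2 = -6) = -6 (attained at k = 2)
  C[1][2] = min over k of (A[1][0] + B[0][2] = 8 + 10 = 18, A[1][1] + B[1][2] = 3 + 3 = 6, A[1][2] + B[2][2] = -4 + -3 = -7) = -7 (attained at k = 2)
  C[2][0] = min over k of (A[2][0] + B[0][0] = -2 + 7 = 5, A[2][1] + B[1][0] = 1 + 5 = 6, A[2][2] + B[2][0] = -5 + 7 = 2) = 2 (attained at k = 2)
  C[2][1] = min over k of (A[2][0] + B[0][1] = -2 + 0 = -2, A[2][1] + B[1][1] = 1 + 7 = 8, A[2][2] + B[2][1] = -5 + -2 = -7) = -7 (attained at k = 2)
  C[2][2] = min over k of (A[2][0] + B[0][2] = -2 + 10 = 8, A[2][1] + B[1][2] = 1 + 3 = 4, A[2][2] + B[2][2] = -5 + -3 = -8) = -8 (attained at k = 2)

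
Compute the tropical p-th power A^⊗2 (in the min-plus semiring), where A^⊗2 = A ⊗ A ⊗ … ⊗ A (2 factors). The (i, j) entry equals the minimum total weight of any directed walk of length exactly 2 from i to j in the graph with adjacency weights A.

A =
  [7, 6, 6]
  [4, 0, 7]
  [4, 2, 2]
A^⊗2 =
  [10, 6, 8]
  [4, 0, 7]
  [6, 2, 4]

Each entry (A^⊗2)_ij equals the minimum over all length-2 walks i = v_0 → v_1 → … → v_2 = j of Σ_t A[v_t][v_{t+1}]. For example, for (i, j) = (0, 2) we minimise over 3 possible intermediate vertex sequences; the minimum is 8, attained along the walk 0 → 2 → 2.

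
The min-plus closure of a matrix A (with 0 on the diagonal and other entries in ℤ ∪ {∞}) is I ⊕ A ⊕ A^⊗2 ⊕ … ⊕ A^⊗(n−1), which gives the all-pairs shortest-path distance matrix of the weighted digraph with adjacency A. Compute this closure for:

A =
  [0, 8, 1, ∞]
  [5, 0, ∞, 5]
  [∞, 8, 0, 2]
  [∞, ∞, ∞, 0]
Closure =
  [0, 8, 1, 3]
  [5, 0, 6, 5]
  [13, 8, 0, 2]
  [∞, ∞, ∞, 0]

This is the Floyd-Warshall all-pairs shortest-path computation. For each intermediate vertex k = 0, 1, …, 3, update dist[i][j] ← min(dist[i][j], dist[i][k] + dist[k][j]). The final matrix gives, for each (i, j), the minimum total weight of any directed path from i to j (possibly empty when i = j).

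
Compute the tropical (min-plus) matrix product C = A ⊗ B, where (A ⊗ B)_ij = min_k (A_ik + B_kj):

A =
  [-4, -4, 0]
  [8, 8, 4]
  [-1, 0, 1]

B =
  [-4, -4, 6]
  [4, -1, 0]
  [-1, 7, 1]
A ⊗ B =
  [-8, -8, -4]
  [3, 4, 5]
  [-5, -5, 0]

Apply the min-plus product entry-by-entry:
  C[0][0] = min over k of (A[0][0] + B[0][0] = -4 + -4 = -8, A[0][1] + B[1][0] = -4 + 4 = 0, A[0][2] + B[2][0] = 0 + -1 = -1) = -8 (attained at k = 0)
  C[0][1] = min over k of (A[0][0] + B[0][1] = -4 + -4 = -8, A[0][1] + B[1][1] = -4 + -1 = -5, A[0][2] + B[2][1] = 0 + 7 = 7) = -8 (attained at k = 0)
  C[0][2] = min over k of (A[0][0] + B[0][2] = -4 + 6 = 2, A[0][1] + B[1][2] = -4 + 0 = -4, A[0][2] + B[2][2] = 0 + 1 = 1) = -4 (attained at k = 1)
  C[1][0] = min over k of (A[1][0] + B[0][0] = 8 + -4 = 4, A[1][1] + B[1][0] = 8 + 4 = 12, A[1][2] + B[2][0] = 4 + -1 = 3) = 3 (attained at k = 2)
  C[1][1] = min over k of (A[1][0] + B[0][1] = 8 + -4 = 4, A[1][1] + B[1][1] = 8 + -1 = 7, A[1][2] + B[2][1] = 4 + 7 = 11) = 4 (attained at k = 0)
  C[1][2] = min over k of (A[1][0] + B[0][2] = 8 + 6 = 14, A[1][1] + B[1][2] = 8 + 0 = 8, A[1][2] + B[2][2] = 4 + 1 = 5) = 5 (attained at k = 2)
  C[2][0] = min over k of (A[2][0] + B[0][0] = -1 + -4 = -5, A[2][1] + B[1][0] = 0 + 4 = 4, A[2][2] + B[2][0] = 1 + -1 = 0) = -5 (attained at k = 0)
  C[2][1] = min over k of (A[2][0] + B[0][1] = -1 + -4 = -5, A[2][1] + B[1][1] = 0 + -1 = -1, A[2][2] + B[2][1] = 1 + 7 = 8) = -5 (attained at k = 0)
  C[2][2] = min over k of (A[2][0] + B[0][2] = -1 + 6 = 5, A[2][1] + B[1][2] = 0 + 0 = 0, A[2][2] + B[2][2] = 1 + 1 = 2) = 0 (attained at k = 1)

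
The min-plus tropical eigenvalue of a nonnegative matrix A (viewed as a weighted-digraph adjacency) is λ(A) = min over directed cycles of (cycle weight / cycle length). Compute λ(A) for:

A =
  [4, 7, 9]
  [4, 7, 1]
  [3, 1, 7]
λ(A) = 1

Enumerate directed cycles and compute their means (weight / length). Sample:
  cycle 0 → 0: weight = 4, length = 1, mean = 4/1 ≈ 4.000
  cycle 1 → 1: weight = 7, length = 1, mean = 7/1 ≈ 7.000
  cycle 2 → 2: weight = 7, length = 1, mean = 7/1 ≈ 7.000
  cycle 0 → 1 → 0: weight = 11, length = 2, mean = 11/2 ≈ 5.500
  cycle 0 → 2 → 0: weight = 12, length = 2, mean = 12/2 ≈ 6.000
  cycle 1 → 0 → 1: weight = 11, length = 2, mean = 11/2 ≈ 5.500
Minimum mean = 1.000, attained e.g. along the cycle 1 → 2 → 1 with weight 2 and length 2. So λ(A) = 2/2 = 1.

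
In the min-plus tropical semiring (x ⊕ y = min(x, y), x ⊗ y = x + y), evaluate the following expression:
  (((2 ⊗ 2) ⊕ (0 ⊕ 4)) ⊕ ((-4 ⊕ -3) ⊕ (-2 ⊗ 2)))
(((2 ⊗ 2) ⊕ (0 ⊕ 4)) ⊕ ((-4 ⊕ -3) ⊕ (-2 ⊗ 2))) = -4

Expand innermost to outermost. Recall ⊕ takes the minimum of its arguments and ⊗ takes their sum. Working out the expression (((2 ⊗ 2) ⊕ (0 ⊕ 4)) ⊕ ((-4 ⊕ -3) ⊕ (-2 ⊗ 2))) gives -4.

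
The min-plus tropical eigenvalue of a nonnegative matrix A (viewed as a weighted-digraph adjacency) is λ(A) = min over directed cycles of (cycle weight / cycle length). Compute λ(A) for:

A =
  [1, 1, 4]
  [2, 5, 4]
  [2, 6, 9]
λ(A) = 1

Enumerate directed cycles and compute their means (weight / length). Sample:
  cycle 0 → 0: weight = 1, length = 1, mean = 1/1 ≈ 1.000
  cycle 1 → 1: weight = 5, length = 1, mean = 5/1 ≈ 5.000
  cycle 2 → 2: weight = 9, length = 1, mean = 9/1 ≈ 9.000
  cycle 0 → 1 → 0: weight = 3, length = 2, mean = 3/2 ≈ 1.500
  cycle 0 → 2 → 0: weight = 6, length = 2, mean = 6/2 ≈ 3.000
  cycle 1 → 0 → 1: weight = 3, length = 2, mean = 3/2 ≈ 1.500
Minimum mean = 1.000, attained e.g. along the cycle 0 → 0 with weight 1 and length 1. So λ(A) = 1/1 = 1.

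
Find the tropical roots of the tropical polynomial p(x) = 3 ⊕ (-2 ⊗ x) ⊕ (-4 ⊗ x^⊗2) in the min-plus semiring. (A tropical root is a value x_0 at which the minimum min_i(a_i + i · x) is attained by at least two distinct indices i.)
Roots: {2, 5}

Each tropical root is a break point of the lower envelope of the lines y = a_i + i · x (there are 3 lines, with slopes 0, 1, ..., 2). Only the lines that attain the minimum somewhere contribute to roots; other lines are dominated. Here the surviving (envelope) indices are i = 2, i = 1, i = 0.
Intersections between consecutive envelope lines give the roots: for adjacent envelope indices i < j the intersection is x = (a_i − a_j) / (j − i). Reading off the sorted break points: {2, 5}.
Verification: at each break x_0, at least two indices attain the minimum of min_i(a_i + i · x_0).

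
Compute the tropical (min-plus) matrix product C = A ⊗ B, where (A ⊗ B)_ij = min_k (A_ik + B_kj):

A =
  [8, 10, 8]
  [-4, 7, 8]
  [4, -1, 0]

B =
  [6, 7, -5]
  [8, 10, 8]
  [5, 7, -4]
A ⊗ B =
  [13, 15, 3]
  [2, 3, -9]
  [5, 7, -4]

Apply the min-plus product entry-by-entry:
  C[0][0] = min over k of (A[0][0] + B[0][0] = 8 + 6 = 14, A[0][1] + B[1][0] = 10 + 8 = 18, A[0][2] + B[2][0] = 8 + 5 = 13) = 13 (attained at k = 2)
  C[0][1] = min over k of (A[0][0] + B[0][1] = 8 + 7 = 15, A[0][1] + B[1][1] = 10 + 10 = 20, A[0][2] + B[2][1] = 8 + 7 = 15) = 15 (attained at k = 0)
  C[0][2] = min over k of (A[0][0] + B[0][2] = 8 + -5 = 3, A[0][1] + B[1][2] = 10 + 8 = 18, A[0][2] + B[2][2] = 8 + -4 = 4) = 3 (attained at k = 0)
  C[1][0] = min over k of (A[1][0] + B[0][0] = -4 + 6 = 2, A[1][1] + B[1][0] = 7 + 8 = 15, A[1][2] + B[2][0] = 8 + 5 = 13) = 2 (attained at k = 0)
  C[1][1] = min over k of (A[1][0] + B[0][1] = -4 + 7 = 3, A[1][1] + B[1][1] = 7 + 10 = 17, A[1][2] + B[2][1] = 8 + 7 = 15) = 3 (attained at k = 0)
  C[1][2] = min over k of (A[1][0] + B[0][2] = -4 + -5 = -9, A[1][1] + B[1][2] = 7 + 8 = 15, A[1][2] + B[2][2] = 8 + -4 = 4) = -9 (attained at k = 0)
  C[2][0] = min over k of (A[2][0] + B[0][0] = 4 + 6 = 10, A[2][1] + B[1][0] = -1 + 8 = 7, A[2][2] + B[2][0] = 0 + 5 = 5) = 5 (attained at k = 2)
  C[2][1] = min over k of (A[2][0] + B[0][1] = 4 + 7 = 11, A[2][1] + B[1][1] = -1 + 10 = 9, A[2][2] + B[2][1] = 0 + 7 = 7) = 7 (attained at k = 2)
  C[2][2] = min over k of (A[2][0] + B[0][2] = 4 + -5 = -1, A[2][1] + B[1][2] = -1 + 8 = 7, A[2][2] + B[2][2] = 0 + -4 = -4) = -4 (attained at k = 2)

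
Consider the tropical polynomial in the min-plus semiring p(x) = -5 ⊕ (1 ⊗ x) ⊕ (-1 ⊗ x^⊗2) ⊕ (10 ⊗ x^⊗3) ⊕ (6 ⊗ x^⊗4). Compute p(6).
p(6) = -5

A tropical monomial a ⊗ x^⊗i evaluates to a + i · x. Evaluating each term at x = 6:
  Term 0 contributes -5 + 0 · 6 = -5
  Term 1 contributes 1 + 1 · 6 = 7
  Term 2 contributes -1 + 2 · 6 = 11
  Term 3 contributes 10 + 3 · 6 = 28
  Term 4 contributes 6 + 4 · 6 = 30
p(6) = ⊕ of these = min[-5, 7, 11, 28, 30] = -5.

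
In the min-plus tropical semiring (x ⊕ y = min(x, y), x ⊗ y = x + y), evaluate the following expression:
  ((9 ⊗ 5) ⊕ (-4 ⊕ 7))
((9 ⊗ 5) ⊕ (-4 ⊕ 7)) = -4

Expand innermost to outermost. Recall ⊕ takes the minimum of its arguments and ⊗ takes their sum. Working out the expression ((9 ⊗ 5) ⊕ (-4 ⊕ 7)) gives -4.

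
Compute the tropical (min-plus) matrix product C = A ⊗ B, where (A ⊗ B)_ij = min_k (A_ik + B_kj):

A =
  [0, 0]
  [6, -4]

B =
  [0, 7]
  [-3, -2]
A ⊗ B =
  [-3, -2]
  [-7, -6]

Apply the min-plus product entry-by-entry:
  C[0][0] = min over k of (A[0][0] + B[0][0] = 0 + 0 = 0, A[0][1] + B[1][0] = 0 + -3 = -3) = -3 (attained at k = 1)
  C[0][1] = min over k of (A[0][0] + B[0][1] = 0 + 7 = 7, A[0][1] + B[1][1] = 0 + -2 = -2) = -2 (attained at k = 1)
  C[1][0] = min over k of (A[1][0] + B[0][0] = 6 + 0 = 6, A[1][1] + B[1][0] = -4 + -3 = -7) = -7 (attained at k = 1)
  C[1][1] = min over k of (A[1][0] + B[0][1] = 6 + 7 = 13, A[1][1] + B[1][1] = -4 + -2 = -6) = -6 (attained at k = 1)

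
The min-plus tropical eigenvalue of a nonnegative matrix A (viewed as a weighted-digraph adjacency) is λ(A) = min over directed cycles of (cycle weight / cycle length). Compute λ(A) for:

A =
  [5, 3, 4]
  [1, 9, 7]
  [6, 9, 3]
λ(A) = 2

Enumerate directed cycles and compute their means (weight / length). Sample:
  cycle 0 → 0: weight = 5, length = 1, mean = 5/1 ≈ 5.000
  cycle 1 → 1: weight = 9, length = 1, mean = 9/1 ≈ 9.000
  cycle 2 → 2: weight = 3, length = 1, mean = 3/1 ≈ 3.000
  cycle 0 → 1 → 0: weight = 4, length = 2, mean = 4/2 ≈ 2.000
  cycle 0 → 2 → 0: weight = 10, length = 2, mean = 10/2 ≈ 5.000
  cycle 1 → 0 → 1: weight = 4, length = 2, mean = 4/2 ≈ 2.000
Minimum mean = 2.000, attained e.g. along the cycle 0 → 1 → 0 with weight 4 and length 2. So λ(A) = 4/2 = 2.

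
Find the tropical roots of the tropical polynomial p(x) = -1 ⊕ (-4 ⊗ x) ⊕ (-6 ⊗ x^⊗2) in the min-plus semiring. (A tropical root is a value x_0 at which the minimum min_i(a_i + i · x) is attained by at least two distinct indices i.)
Roots: {2, 3}

Each tropical root is a break point of the lower envelope of the lines y = a_i + i · x (there are 3 lines, with slopes 0, 1, ..., 2). Only the lines that attain the minimum somewhere contribute to roots; other lines are dominated. Here the surviving (envelope) indices are i = 2, i = 1, i = 0.
Intersections between consecutive envelope lines give the roots: for adjacent envelope indices i < j the intersection is x = (a_i − a_j) / (j − i). Reading off the sorted break points: {2, 3}.
Verification: at each break x_0, at least two indices attain the minimum of min_i(a_i + i · x_0).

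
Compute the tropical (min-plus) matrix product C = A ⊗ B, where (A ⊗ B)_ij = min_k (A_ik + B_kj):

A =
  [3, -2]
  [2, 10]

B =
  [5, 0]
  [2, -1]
A ⊗ B =
  [0, -3]
  [7, 2]

Apply the min-plus product entry-by-entry:
  C[0][0] = min over k of (A[0][0] + B[0][0] = 3 + 5 = 8, A[0][1] + B[1][0] = -2 + 2 = 0) = 0 (attained at k = 1)
  C[0][1] = min over k of (A[0][0] + B[0][1] = 3 + 0 = 3, A[0][1] + B[1][1] = -2 + -1 = -3) = -3 (attained at k = 1)
  C[1][0] = min over k of (A[1][0] + B[0][0] = 2 + 5 = 7, A[1][1] + B[1][0] = 10 + 2 = 12) = 7 (attained at k = 0)
  C[1][1] = min over k of (A[1][0] + B[0][1] = 2 + 0 = 2, A[1][1] + B[1][1] = 10 + -1 = 9) = 2 (attained at k = 0)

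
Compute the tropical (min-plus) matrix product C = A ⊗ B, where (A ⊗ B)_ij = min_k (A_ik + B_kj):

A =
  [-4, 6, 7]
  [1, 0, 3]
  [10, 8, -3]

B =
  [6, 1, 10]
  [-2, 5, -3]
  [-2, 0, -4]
A ⊗ B =
  [2, -3, 3]
  [-2, 2, -3]
  [-5, -3, -7]

Apply the min-plus product entry-by-entry:
  C[0][0] = min over k of (A[0][0] + B[0][0] = -4 + 6 = 2, A[0][1] + B[1][0] = 6 + -2 = 4, A[0][2] + B[2][0] = 7 + -2 = 5) = 2 (attained at k = 0)
  C[0][1] = min over k of (A[0][0] + B[0][1] = -4 + 1 = -3, A[0][1] + B[1][1] = 6 + 5 = 11, A[0][2] + B[2][1] = 7 + 0 = 7) = -3 (attained at k = 0)
  C[0][2] = min over k of (A[0][0] + B[0][2] = -4 + 10 = 6, A[0][1] + B[1][2] = 6 + -3 = 3, A[0][2] + B[2][2] = 7 + -4 = 3) = 3 (attained at k = 1)
  C[1][0] = min over k of (A[1][0] + B[0][0] = 1 + 6 = 7, A[1][1] + B[1][0] = 0 + -2 = -2, A[1][2] + B[2][0] = 3 + -2 = 1) = -2 (attained at k = 1)
  C[1][1] = min over k of (A[1][0] + B[0][1] = 1 + 1 = 2, A[1][1] + B[1][1] = 0 + 5 = 5, A[1][2] + B[2][1] = 3 + 0 = 3) = 2 (attained at k = 0)
  C[1][2] = min over k of (A[1][0] + B[0][2] = 1 + 10 = 11, A[1][1] + B[1][2] = 0 + -3 = -3, A[1][2] + B[2][2] = 3 + -4 = -1) = -3 (attained at k = 1)
  C[2][0] = min over k of (A[2][0] + B[0][0] = 10 + 6 = 16, A[2][1] + B[1][0] = 8 + -2 = 6, A[2][2] + B[2][0] = -3 + -2 = -5) = -5 (attained at k = 2)
  C[2][1] = min over k of (A[2][0] + B[0][1] = 10 + 1 = 11, A[2][1] + B[1][1] = 8 + 5 = 13, A[2][2] + B[2][1] = -3 + 0 = -3) = -3 (attained at k = 2)
  C[2][2] = min over k of (A[2][0] + B[0][2] = 10 + 10 = 20, A[2][1] + B[1][2] = 8 + -3 = 5, A[2][2] + B[2][2] = -3 + -4 = -7) = -7 (attained at k = 2)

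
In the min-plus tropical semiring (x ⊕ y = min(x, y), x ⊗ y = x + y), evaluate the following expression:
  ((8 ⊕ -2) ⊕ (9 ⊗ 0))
((8 ⊕ -2) ⊕ (9 ⊗ 0)) = -2

Expand innermost to outermost. Recall ⊕ takes the minimum of its arguments and ⊗ takes their sum. Working out the expression ((8 ⊕ -2) ⊕ (9 ⊗ 0)) gives -2.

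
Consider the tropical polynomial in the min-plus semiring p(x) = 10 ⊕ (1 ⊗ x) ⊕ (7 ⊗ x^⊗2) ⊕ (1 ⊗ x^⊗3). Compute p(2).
p(2) = 3

A tropical monomial a ⊗ x^⊗i evaluates to a + i · x. Evaluating each term at x = 2:
  Term 0 contributes 10 + 0 · 2 = 10
  Term 1 contributes 1 + 1 · 2 = 3
  Term 2 contributes 7 + 2 · 2 = 11
  Term 3 contributes 1 + 3 · 2 = 7
p(2) = ⊕ of these = min[10, 3, 11, 7] = 3.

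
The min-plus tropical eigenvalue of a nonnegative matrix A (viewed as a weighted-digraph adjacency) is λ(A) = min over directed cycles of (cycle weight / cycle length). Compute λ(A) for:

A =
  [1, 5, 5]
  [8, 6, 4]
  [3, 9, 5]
λ(A) = 1

Enumerate directed cycles and compute their means (weight / length). Sample:
  cycle 0 → 0: weight = 1, length = 1, mean = 1/1 ≈ 1.000
  cycle 1 → 1: weight = 6, length = 1, mean = 6/1 ≈ 6.000
  cycle 2 → 2: weight = 5, length = 1, mean = 5/1 ≈ 5.000
  cycle 0 → 1 → 0: weight = 13, length = 2, mean = 13/2 ≈ 6.500
  cycle 0 → 2 → 0: weight = 8, length = 2, mean = 8/2 ≈ 4.000
  cycle 1 → 0 → 1: weight = 13, length = 2, mean = 13/2 ≈ 6.500
Minimum mean = 1.000, attained e.g. along the cycle 0 → 0 with weight 1 and length 1. So λ(A) = 1/1 = 1.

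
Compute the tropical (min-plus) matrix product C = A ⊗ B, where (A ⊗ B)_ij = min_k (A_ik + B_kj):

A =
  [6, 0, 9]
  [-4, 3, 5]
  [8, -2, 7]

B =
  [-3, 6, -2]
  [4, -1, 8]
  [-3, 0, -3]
A ⊗ B =
  [3, -1, 4]
  [-7, 2, -6]
  [2, -3, 4]

Apply the min-plus product entry-by-entry:
  C[0][0] = min over k of (A[0][0] + B[0][0] = 6 + -3 = 3, A[0][1] + B[1][0] = 0 + 4 = 4, A[0][2] + B[2][0] = 9 + -3 = 6) = 3 (attained at k = 0)
  C[0][1] = min over k of (A[0][0] + B[0][1] = 6 + 6 = 12, A[0][1] + B[1][1] = 0 + -1 = -1, A[0][2] + B[2][1] = 9 + 0 = 9) = -1 (attained at k = 1)
  C[0][2] = min over k of (A[0][0] + B[0][2] = 6 + -2 = 4, A[0][1] + B[1][2] = 0 + 8 = 8, A[0][2] + B[2][2] = 9 + -3 = 6) = 4 (attained at k = 0)
  C[1][0] = min over k of (A[1][0] + B[0][0] = -4 + -3 = -7, A[1][1] + B[1][0] = 3 + 4 = 7, A[1][2] + B[2][0] = 5 + -3 = 2) = -7 (attained at k = 0)
  C[1][1] = min over k of (A[1][0] + B[0][1] = -4 + 6 = 2, A[1][1] + B[1][1] = 3 + -1 = 2, A[1][2] + B[2][1] = 5 + 0 = 5) = 2 (attained at k = 0)
  C[1][2] = min over k of (A[1][0] + B[0][2] = -4 + -2 = -6, A[1][1] + B[1][2] = 3 + 8 = 11, A[1][2] + B[2][2] = 5 + -3 = 2) = -6 (attained at k = 0)
  C[2][0] = min over k of (A[2][0] + B[0][0] = 8 + -3 = 5, A[2][1] + B[1][0] = -2 + 4 = 2, A[2][2] + B[2][0] = 7 + -3 = 4) = 2 (attained at k = 1)
  C[2][1] = min over k of (A[2][0] + B[0][1] = 8 + 6 = 14, A[2][1] + B[1][1] = -2 + -1 = -3, A[2][2] + B[2][1] = 7 + 0 = 7) = -3 (attained at k = 1)
  C[2][2] = min over k of (A[2][0] + B[0][2] = 8 + -2 = 6, A[2][1] + B[1][2] = -2 + 8 = 6, A[2][2] + B[2][2] = 7 + -3 = 4) = 4 (attained at k = 2)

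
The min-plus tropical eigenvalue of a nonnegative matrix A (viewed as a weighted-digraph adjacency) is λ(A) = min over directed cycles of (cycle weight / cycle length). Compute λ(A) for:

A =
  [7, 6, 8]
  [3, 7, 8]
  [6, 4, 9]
λ(A) = 9/2

Enumerate directed cycles and compute their means (weight / length). Sample:
  cycle 0 → 0: weight = 7, length = 1, mean = 7/1 ≈ 7.000
  cycle 1 → 1: weight = 7, length = 1, mean = 7/1 ≈ 7.000
  cycle 2 → 2: weight = 9, length = 1, mean = 9/1 ≈ 9.000
  cycle 0 → 1 → 0: weight = 9, length = 2, mean = 9/2 ≈ 4.500
  cycle 0 → 2 → 0: weight = 14, length = 2, mean = 14/2 ≈ 7.000
  cycle 1 → 0 → 1: weight = 9, length = 2, mean = 9/2 ≈ 4.500
Minimum mean = 4.500, attained e.g. along the cycle 0 → 1 → 0 with weight 9 and length 2. So λ(A) = 9/2 = 9/2.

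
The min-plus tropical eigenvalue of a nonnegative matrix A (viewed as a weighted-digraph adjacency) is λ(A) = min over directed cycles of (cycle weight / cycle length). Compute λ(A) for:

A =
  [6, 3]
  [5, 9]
λ(A) = 4

Enumerate directed cycles and compute their means (weight / length). Sample:
  cycle 0 → 0: weight = 6, length = 1, mean = 6/1 ≈ 6.000
  cycle 1 → 1: weight = 9, length = 1, mean = 9/1 ≈ 9.000
  cycle 0 → 1 → 0: weight = 8, length = 2, mean = 8/2 ≈ 4.000
  cycle 1 → 0 → 1: weight = 8, length = 2, mean = 8/2 ≈ 4.000
Minimum mean = 4.000, attained e.g. along the cycle 0 → 1 → 0 with weight 8 and length 2. So λ(A) = 8/2 = 4.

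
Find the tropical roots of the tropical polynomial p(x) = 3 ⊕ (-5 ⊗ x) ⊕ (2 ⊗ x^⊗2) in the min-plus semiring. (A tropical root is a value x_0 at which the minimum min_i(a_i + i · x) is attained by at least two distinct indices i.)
Roots: {-7, 8}

Each tropical root is a break point of the lower envelope of the lines y = a_i + i · x (there are 3 lines, with slopes 0, 1, ..., 2). Only the lines that attain the minimum somewhere contribute to roots; other lines are dominated. Here the surviving (envelope) indices are i = 2, i = 1, i = 0.
Intersections between consecutive envelope lines give the roots: for adjacent envelope indices i < j the intersection is x = (a_i − a_j) / (j − i). Reading off the sorted break points: {-7, 8}.
Verification: at each break x_0, at least two indices attain the minimum of min_i(a_i + i · x_0).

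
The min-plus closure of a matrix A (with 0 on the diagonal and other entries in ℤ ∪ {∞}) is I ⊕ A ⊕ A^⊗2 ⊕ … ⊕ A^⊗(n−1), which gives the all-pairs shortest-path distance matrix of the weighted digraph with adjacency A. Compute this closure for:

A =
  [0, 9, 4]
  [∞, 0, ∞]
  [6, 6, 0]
Closure =
  [0, 9, 4]
  [∞, 0, ∞]
  [6, 6, 0]

This is the Floyd-Warshall all-pairs shortest-path computation. For each intermediate vertex k = 0, 1, …, 2, update dist[i][j] ← min(dist[i][j], dist[i][k] + dist[k][j]). The final matrix gives, for each (i, j), the minimum total weight of any directed path from i to j (possibly empty when i = j).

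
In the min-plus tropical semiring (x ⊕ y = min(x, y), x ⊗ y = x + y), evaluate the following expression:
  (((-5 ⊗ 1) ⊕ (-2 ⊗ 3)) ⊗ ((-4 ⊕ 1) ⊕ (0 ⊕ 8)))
(((-5 ⊗ 1) ⊕ (-2 ⊗ 3)) ⊗ ((-4 ⊕ 1) ⊕ (0 ⊕ 8))) = -8

Expand innermost to outermost. Recall ⊕ takes the minimum of its arguments and ⊗ takes their sum. Working out the expression (((-5 ⊗ 1) ⊕ (-2 ⊗ 3)) ⊗ ((-4 ⊕ 1) ⊕ (0 ⊕ 8))) gives -8.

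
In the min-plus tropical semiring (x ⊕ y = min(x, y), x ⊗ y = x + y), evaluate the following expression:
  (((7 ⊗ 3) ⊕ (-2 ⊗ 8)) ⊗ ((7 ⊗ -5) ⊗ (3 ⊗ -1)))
(((7 ⊗ 3) ⊕ (-2 ⊗ 8)) ⊗ ((7 ⊗ -5) ⊗ (3 ⊗ -1))) = 10

Expand innermost to outermost. Recall ⊕ takes the minimum of its arguments and ⊗ takes their sum. Working out the expression (((7 ⊗ 3) ⊕ (-2 ⊗ 8)) ⊗ ((7 ⊗ -5) ⊗ (3 ⊗ -1))) gives 10.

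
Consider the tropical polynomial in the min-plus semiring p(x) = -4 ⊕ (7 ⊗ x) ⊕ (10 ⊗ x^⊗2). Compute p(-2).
p(-2) = -4

A tropical monomial a ⊗ x^⊗i evaluates to a + i · x. Evaluating each term at x = -2:
  Term 0 contributes -4 + 0 · -2 = -4
  Term 1 contributes 7 + 1 · -2 = 5
  Term 2 contributes 10 + 2 · -2 = 6
p(-2) = ⊕ of these = min[-4, 5, 6] = -4.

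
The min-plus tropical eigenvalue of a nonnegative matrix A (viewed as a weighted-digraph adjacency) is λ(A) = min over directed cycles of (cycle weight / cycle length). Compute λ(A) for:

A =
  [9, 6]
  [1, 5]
λ(A) = 7/2

Enumerate directed cycles and compute their means (weight / length). Sample:
  cycle 0 → 0: weight = 9, length = 1, mean = 9/1 ≈ 9.000
  cycle 1 → 1: weight = 5, length = 1, mean = 5/1 ≈ 5.000
  cycle 0 → 1 → 0: weight = 7, length = 2, mean = 7/2 ≈ 3.500
  cycle 1 → 0 → 1: weight = 7, length = 2, mean = 7/2 ≈ 3.500
Minimum mean = 3.500, attained e.g. along the cycle 0 → 1 → 0 with weight 7 and length 2. So λ(A) = 7/2 = 7/2.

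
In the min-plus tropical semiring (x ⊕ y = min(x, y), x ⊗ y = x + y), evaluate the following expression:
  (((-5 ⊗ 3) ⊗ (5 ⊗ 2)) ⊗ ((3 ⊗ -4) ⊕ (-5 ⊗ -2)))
(((-5 ⊗ 3) ⊗ (5 ⊗ 2)) ⊗ ((3 ⊗ -4) ⊕ (-5 ⊗ -2))) = -2

Expand innermost to outermost. Recall ⊕ takes the minimum of its arguments and ⊗ takes their sum. Working out the expression (((-5 ⊗ 3) ⊗ (5 ⊗ 2)) ⊗ ((3 ⊗ -4) ⊕ (-5 ⊗ -2))) gives -2.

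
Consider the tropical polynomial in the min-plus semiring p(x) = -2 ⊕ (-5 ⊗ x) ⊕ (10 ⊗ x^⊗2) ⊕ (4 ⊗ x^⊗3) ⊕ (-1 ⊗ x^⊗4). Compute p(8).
p(8) = -2

A tropical monomial a ⊗ x^⊗i evaluates to a + i · x. Evaluating each term at x = 8:
  Term 0 contributes -2 + 0 · 8 = -2
  Term 1 contributes -5 + 1 · 8 = 3
  Term 2 contributes 10 + 2 · 8 = 26
  Term 3 contributes 4 + 3 · 8 = 28
  Term 4 contributes -1 + 4 · 8 = 31
p(8) = ⊕ of these = min[-2, 3, 26, 28, 31] = -2.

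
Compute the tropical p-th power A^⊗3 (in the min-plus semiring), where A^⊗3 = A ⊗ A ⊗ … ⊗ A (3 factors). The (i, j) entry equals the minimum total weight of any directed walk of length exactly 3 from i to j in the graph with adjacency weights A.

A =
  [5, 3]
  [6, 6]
A^⊗3 =
  [14, 12]
  [15, 14]

Each entry (A^⊗3)_ij equals the minimum over all length-3 walks i = v_0 → v_1 → … → v_3 = j of Σ_t A[v_t][v_{t+1}]. For example, for (i, j) = (0, 1) we minimise over 4 possible intermediate vertex sequences; the minimum is 12, attained along the walk 0 → 1 → 0 → 1.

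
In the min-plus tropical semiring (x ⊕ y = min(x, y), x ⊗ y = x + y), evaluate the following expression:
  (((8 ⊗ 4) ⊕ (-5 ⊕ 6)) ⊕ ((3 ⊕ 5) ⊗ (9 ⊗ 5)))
(((8 ⊗ 4) ⊕ (-5 ⊕ 6)) ⊕ ((3 ⊕ 5) ⊗ (9 ⊗ 5))) = -5

Expand innermost to outermost. Recall ⊕ takes the minimum of its arguments and ⊗ takes their sum. Working out the expression (((8 ⊗ 4) ⊕ (-5 ⊕ 6)) ⊕ ((3 ⊕ 5) ⊗ (9 ⊗ 5))) gives -5.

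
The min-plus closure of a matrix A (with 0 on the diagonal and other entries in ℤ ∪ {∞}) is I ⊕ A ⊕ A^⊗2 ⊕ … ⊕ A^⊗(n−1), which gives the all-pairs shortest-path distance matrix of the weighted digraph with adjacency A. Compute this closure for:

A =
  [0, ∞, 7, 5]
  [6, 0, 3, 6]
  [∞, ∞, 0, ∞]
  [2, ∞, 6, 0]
Closure =
  [0, ∞, 7, 5]
  [6, 0, 3, 6]
  [∞, ∞, 0, ∞]
  [2, ∞, 6, 0]

This is the Floyd-Warshall all-pairs shortest-path computation. For each intermediate vertex k = 0, 1, …, 3, update dist[i][j] ← min(dist[i][j], dist[i][k] + dist[k][j]). The final matrix gives, for each (i, j), the minimum total weight of any directed path from i to j (possibly empty when i = j).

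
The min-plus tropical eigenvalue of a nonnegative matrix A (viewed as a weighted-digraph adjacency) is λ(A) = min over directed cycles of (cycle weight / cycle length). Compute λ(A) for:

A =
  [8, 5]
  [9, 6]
λ(A) = 6

Enumerate directed cycles and compute their means (weight / length). Sample:
  cycle 0 → 0: weight = 8, length = 1, mean = 8/1 ≈ 8.000
  cycle 1 → 1: weight = 6, length = 1, mean = 6/1 ≈ 6.000
  cycle 0 → 1 → 0: weight = 14, length = 2, mean = 14/2 ≈ 7.000
  cycle 1 → 0 → 1: weight = 14, length = 2, mean = 14/2 ≈ 7.000
Minimum mean = 6.000, attained e.g. along the cycle 1 → 1 with weight 6 and length 1. So λ(A) = 6/1 = 6.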